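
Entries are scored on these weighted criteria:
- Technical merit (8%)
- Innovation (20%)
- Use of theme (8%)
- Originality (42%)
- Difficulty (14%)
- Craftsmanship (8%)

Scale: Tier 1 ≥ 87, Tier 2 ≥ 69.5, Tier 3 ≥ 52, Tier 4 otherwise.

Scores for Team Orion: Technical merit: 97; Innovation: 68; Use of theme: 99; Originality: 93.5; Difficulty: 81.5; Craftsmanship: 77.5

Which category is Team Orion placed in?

Tier 2

Weighted total:
  Technical merit 97 × 0.08 = 7.76
  Innovation 68 × 0.2 = 13.6
  Use of theme 99 × 0.08 = 7.92
  Originality 93.5 × 0.42 = 39.27
  Difficulty 81.5 × 0.14 = 11.41
  Craftsmanship 77.5 × 0.08 = 6.2
Sum = 86.16
86.16 is ≥ 69.5 and < 87 → Tier 2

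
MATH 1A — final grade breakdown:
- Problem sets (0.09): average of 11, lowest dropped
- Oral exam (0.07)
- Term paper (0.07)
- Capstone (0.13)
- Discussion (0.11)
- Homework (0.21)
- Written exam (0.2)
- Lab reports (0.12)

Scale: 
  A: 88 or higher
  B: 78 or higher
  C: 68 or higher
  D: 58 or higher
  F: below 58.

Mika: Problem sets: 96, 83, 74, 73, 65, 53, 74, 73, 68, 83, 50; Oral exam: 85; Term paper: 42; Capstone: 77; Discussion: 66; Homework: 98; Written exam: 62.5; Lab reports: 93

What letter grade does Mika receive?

C

Problem sets: drop 50 → average of remaining 10 = 742/10 = 74.2
Weighted total:
  Problem sets 74.2 × 0.09 = 6.678
  Oral exam 85 × 0.07 = 5.95
  Term paper 42 × 0.07 = 2.94
  Capstone 77 × 0.13 = 10.01
  Discussion 66 × 0.11 = 7.26
  Homework 98 × 0.21 = 20.58
  Written exam 62.5 × 0.2 = 12.5
  Lab reports 93 × 0.12 = 11.16
Sum = 77.078
77.078 is ≥ 68 and < 78 → C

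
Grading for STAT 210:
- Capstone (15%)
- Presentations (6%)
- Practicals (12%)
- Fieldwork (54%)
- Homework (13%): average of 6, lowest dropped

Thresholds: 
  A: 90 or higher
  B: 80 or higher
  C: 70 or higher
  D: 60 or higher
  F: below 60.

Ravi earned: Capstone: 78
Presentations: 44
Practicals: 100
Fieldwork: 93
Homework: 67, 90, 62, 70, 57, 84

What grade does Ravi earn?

B

Homework: drop 57 → average of remaining 5 = 373/5 = 74.6
Weighted total:
  Capstone 78 × 0.15 = 11.7
  Presentations 44 × 0.06 = 2.64
  Practicals 100 × 0.12 = 12
  Fieldwork 93 × 0.54 = 50.22
  Homework 74.6 × 0.13 = 9.698
Sum = 86.258
86.258 is ≥ 80 and < 90 → B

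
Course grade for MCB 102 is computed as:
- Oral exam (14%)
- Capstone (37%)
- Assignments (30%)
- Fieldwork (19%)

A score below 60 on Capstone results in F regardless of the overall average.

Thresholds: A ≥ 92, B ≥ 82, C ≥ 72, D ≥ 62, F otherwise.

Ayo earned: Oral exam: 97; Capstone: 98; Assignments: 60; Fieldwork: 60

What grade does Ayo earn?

Capstone score 98 ≥ 60: minimum met.
Weighted total:
  Oral exam 97 × 0.14 = 13.58
  Capstone 98 × 0.37 = 36.26
  Assignments 60 × 0.3 = 18
  Fieldwork 60 × 0.19 = 11.4
Sum = 79.24
79.24 is ≥ 72 and < 82 → C

C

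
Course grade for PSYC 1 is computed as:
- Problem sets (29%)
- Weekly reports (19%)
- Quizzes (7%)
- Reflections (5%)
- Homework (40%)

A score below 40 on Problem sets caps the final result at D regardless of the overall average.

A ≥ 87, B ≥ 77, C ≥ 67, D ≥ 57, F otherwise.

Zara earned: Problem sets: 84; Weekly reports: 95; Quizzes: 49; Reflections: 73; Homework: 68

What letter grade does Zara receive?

Problem sets score 84 ≥ 40: minimum met.
Weighted total:
  Problem sets 84 × 0.29 = 24.36
  Weekly reports 95 × 0.19 = 18.05
  Quizzes 49 × 0.07 = 3.43
  Reflections 73 × 0.05 = 3.65
  Homework 68 × 0.4 = 27.2
Sum = 76.69
76.69 is ≥ 67 and < 77 → C

C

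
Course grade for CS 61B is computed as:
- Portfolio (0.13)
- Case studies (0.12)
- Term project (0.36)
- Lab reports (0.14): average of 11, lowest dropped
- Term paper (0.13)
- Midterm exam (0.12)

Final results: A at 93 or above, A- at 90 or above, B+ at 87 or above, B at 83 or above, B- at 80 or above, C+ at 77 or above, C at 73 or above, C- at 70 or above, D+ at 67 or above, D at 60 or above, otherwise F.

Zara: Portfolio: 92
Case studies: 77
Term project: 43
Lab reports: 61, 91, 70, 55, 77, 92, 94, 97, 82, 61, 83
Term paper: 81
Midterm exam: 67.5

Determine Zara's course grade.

Lab reports: drop 55 → average of remaining 10 = 808/10 = 80.8
Weighted total:
  Portfolio 92 × 0.13 = 11.96
  Case studies 77 × 0.12 = 9.24
  Term project 43 × 0.36 = 15.48
  Lab reports 80.8 × 0.14 = 11.312
  Term paper 81 × 0.13 = 10.53
  Midterm exam 67.5 × 0.12 = 8.1
Sum = 66.622
66.622 is ≥ 60 and < 67 → D

D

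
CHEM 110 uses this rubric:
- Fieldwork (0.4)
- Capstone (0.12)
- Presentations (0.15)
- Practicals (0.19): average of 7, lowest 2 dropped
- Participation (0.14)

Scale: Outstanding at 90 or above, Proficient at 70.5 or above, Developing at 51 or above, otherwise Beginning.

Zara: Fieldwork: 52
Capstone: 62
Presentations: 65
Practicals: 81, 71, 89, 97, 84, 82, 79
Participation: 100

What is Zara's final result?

Developing

Practicals: drop 71, 79 → average of remaining 5 = 433/5 = 86.6
Weighted total:
  Fieldwork 52 × 0.4 = 20.8
  Capstone 62 × 0.12 = 7.44
  Presentations 65 × 0.15 = 9.75
  Practicals 86.6 × 0.19 = 16.454
  Participation 100 × 0.14 = 14
Sum = 68.444
68.444 is ≥ 51 and < 70.5 → Developing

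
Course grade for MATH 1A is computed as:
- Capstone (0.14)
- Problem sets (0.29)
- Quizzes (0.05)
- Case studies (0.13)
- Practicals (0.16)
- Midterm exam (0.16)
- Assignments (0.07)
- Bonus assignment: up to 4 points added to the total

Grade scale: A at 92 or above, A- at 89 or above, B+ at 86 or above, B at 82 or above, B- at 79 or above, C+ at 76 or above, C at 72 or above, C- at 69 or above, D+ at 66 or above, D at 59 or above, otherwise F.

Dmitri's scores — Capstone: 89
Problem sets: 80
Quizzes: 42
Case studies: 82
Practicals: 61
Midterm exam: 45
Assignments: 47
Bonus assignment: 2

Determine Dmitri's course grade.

C-

Weighted total:
  Capstone 89 × 0.14 = 12.46
  Problem sets 80 × 0.29 = 23.2
  Quizzes 42 × 0.05 = 2.1
  Case studies 82 × 0.13 = 10.66
  Practicals 61 × 0.16 = 9.76
  Midterm exam 45 × 0.16 = 7.2
  Assignments 47 × 0.07 = 3.29
Sum = 68.67
Bonus assignment: 68.67 + 2 = 70.67
70.67 is ≥ 69 and < 72 → C-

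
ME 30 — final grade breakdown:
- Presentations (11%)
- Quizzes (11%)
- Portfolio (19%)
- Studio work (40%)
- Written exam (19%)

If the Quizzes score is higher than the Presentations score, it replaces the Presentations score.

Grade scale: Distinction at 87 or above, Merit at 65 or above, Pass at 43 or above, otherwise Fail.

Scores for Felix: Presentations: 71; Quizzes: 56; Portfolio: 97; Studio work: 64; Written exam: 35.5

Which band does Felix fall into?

Pass

Quizzes (56) ≤ Presentations (71), so Presentations stays at 71.
Weighted total:
  Presentations 71 × 0.11 = 7.81
  Quizzes 56 × 0.11 = 6.16
  Portfolio 97 × 0.19 = 18.43
  Studio work 64 × 0.4 = 25.6
  Written exam 35.5 × 0.19 = 6.745
Sum = 64.745
64.745 is ≥ 43 and < 65 → Pass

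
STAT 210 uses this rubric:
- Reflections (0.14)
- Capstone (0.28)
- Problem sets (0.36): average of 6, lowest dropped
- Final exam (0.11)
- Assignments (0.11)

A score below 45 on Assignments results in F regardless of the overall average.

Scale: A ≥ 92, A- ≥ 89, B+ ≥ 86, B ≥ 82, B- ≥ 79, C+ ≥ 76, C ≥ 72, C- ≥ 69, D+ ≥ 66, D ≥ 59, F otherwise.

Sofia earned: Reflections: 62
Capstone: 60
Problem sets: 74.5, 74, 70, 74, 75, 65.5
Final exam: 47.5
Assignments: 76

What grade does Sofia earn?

D

Problem sets: drop 65.5 → average of remaining 5 = 367.5/5 = 73.5
Assignments score 76 ≥ 45: minimum met.
Weighted total:
  Reflections 62 × 0.14 = 8.68
  Capstone 60 × 0.28 = 16.8
  Problem sets 73.5 × 0.36 = 26.46
  Final exam 47.5 × 0.11 = 5.225
  Assignments 76 × 0.11 = 8.36
Sum = 65.525
65.525 is ≥ 59 and < 66 → D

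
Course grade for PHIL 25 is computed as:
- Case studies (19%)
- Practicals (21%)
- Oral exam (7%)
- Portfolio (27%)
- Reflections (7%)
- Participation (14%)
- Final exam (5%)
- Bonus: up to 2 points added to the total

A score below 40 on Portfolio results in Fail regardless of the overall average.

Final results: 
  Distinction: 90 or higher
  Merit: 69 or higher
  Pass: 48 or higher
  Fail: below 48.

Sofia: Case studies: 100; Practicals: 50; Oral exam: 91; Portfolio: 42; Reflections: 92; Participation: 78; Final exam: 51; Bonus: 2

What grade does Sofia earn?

Portfolio score 42 ≥ 40: minimum met.
Weighted total:
  Case studies 100 × 0.19 = 19
  Practicals 50 × 0.21 = 10.5
  Oral exam 91 × 0.07 = 6.37
  Portfolio 42 × 0.27 = 11.34
  Reflections 92 × 0.07 = 6.44
  Participation 78 × 0.14 = 10.92
  Final exam 51 × 0.05 = 2.55
Sum = 67.12
Bonus: 67.12 + 2 = 69.12
69.12 is ≥ 69 and < 90 → Merit

Merit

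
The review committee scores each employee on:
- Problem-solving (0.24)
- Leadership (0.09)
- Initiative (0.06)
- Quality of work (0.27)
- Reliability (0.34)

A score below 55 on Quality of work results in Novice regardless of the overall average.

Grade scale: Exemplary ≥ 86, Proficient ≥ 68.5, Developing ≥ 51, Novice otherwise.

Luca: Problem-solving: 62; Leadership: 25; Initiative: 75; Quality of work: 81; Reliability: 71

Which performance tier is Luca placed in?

Quality of work score 81 ≥ 55: minimum met.
Weighted total:
  Problem-solving 62 × 0.24 = 14.88
  Leadership 25 × 0.09 = 2.25
  Initiative 75 × 0.06 = 4.5
  Quality of work 81 × 0.27 = 21.87
  Reliability 71 × 0.34 = 24.14
Sum = 67.64
67.64 is ≥ 51 and < 68.5 → Developing

Developing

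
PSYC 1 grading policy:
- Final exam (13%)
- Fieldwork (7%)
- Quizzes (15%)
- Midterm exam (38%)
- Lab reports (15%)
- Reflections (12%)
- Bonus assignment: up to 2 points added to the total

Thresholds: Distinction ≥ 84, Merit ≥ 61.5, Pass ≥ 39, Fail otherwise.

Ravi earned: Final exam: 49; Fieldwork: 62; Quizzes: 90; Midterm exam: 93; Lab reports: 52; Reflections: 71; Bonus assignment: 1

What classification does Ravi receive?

Weighted total:
  Final exam 49 × 0.13 = 6.37
  Fieldwork 62 × 0.07 = 4.34
  Quizzes 90 × 0.15 = 13.5
  Midterm exam 93 × 0.38 = 35.34
  Lab reports 52 × 0.15 = 7.8
  Reflections 71 × 0.12 = 8.52
Sum = 75.87
Bonus assignment: 75.87 + 1 = 76.87
76.87 is ≥ 61.5 and < 84 → Merit

Merit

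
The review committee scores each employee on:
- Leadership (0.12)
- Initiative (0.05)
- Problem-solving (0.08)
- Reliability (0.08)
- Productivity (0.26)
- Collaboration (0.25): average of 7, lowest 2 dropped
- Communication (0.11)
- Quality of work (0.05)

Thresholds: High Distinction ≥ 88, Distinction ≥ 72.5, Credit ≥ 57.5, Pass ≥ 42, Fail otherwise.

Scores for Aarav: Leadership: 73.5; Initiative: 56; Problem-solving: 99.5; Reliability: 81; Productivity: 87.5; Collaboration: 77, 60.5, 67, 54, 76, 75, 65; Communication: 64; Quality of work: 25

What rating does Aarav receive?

Distinction

Collaboration: drop 54, 60.5 → average of remaining 5 = 360/5 = 72
Weighted total:
  Leadership 73.5 × 0.12 = 8.82
  Initiative 56 × 0.05 = 2.8
  Problem-solving 99.5 × 0.08 = 7.96
  Reliability 81 × 0.08 = 6.48
  Productivity 87.5 × 0.26 = 22.75
  Collaboration 72 × 0.25 = 18
  Communication 64 × 0.11 = 7.04
  Quality of work 25 × 0.05 = 1.25
Sum = 75.1
75.1 is ≥ 72.5 and < 88 → Distinction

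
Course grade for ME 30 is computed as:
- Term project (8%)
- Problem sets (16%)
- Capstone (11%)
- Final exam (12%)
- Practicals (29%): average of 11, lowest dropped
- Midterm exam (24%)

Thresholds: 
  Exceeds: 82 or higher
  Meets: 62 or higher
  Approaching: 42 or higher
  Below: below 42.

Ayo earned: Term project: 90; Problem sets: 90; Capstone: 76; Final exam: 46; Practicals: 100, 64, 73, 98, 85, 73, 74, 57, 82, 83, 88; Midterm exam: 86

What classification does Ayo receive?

Meets

Practicals: drop 57 → average of remaining 10 = 820/10 = 82
Weighted total:
  Term project 90 × 0.08 = 7.2
  Problem sets 90 × 0.16 = 14.4
  Capstone 76 × 0.11 = 8.36
  Final exam 46 × 0.12 = 5.52
  Practicals 82 × 0.29 = 23.78
  Midterm exam 86 × 0.24 = 20.64
Sum = 79.9
79.9 is ≥ 62 and < 82 → Meets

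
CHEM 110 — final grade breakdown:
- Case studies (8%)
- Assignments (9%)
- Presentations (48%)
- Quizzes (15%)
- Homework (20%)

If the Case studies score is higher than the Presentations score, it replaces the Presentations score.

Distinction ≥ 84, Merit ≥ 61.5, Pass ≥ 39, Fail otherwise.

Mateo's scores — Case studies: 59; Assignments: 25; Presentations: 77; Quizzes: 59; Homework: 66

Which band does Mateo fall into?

Merit

Case studies (59) ≤ Presentations (77), so Presentations stays at 77.
Weighted total:
  Case studies 59 × 0.08 = 4.72
  Assignments 25 × 0.09 = 2.25
  Presentations 77 × 0.48 = 36.96
  Quizzes 59 × 0.15 = 8.85
  Homework 66 × 0.2 = 13.2
Sum = 65.98
65.98 is ≥ 61.5 and < 84 → Merit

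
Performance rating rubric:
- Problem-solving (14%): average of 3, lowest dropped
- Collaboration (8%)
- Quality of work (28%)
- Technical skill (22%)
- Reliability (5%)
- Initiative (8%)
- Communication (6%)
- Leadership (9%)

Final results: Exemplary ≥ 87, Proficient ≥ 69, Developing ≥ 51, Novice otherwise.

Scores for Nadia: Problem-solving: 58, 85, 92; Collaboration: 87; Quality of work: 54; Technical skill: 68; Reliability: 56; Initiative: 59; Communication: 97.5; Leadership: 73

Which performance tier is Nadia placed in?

Problem-solving: drop 58 → average of remaining 2 = 177/2 = 88.5
Weighted total:
  Problem-solving 88.5 × 0.14 = 12.39
  Collaboration 87 × 0.08 = 6.96
  Quality of work 54 × 0.28 = 15.12
  Technical skill 68 × 0.22 = 14.96
  Reliability 56 × 0.05 = 2.8
  Initiative 59 × 0.08 = 4.72
  Communication 97.5 × 0.06 = 5.85
  Leadership 73 × 0.09 = 6.57
Sum = 69.37
69.37 is ≥ 69 and < 87 → Proficient

Proficient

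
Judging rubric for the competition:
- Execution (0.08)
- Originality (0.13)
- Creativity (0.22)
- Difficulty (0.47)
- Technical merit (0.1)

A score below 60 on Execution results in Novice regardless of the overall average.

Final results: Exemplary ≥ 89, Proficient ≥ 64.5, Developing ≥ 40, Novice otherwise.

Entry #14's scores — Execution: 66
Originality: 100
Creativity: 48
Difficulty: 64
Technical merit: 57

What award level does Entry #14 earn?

Proficient

Execution score 66 ≥ 60: minimum met.
Weighted total:
  Execution 66 × 0.08 = 5.28
  Originality 100 × 0.13 = 13
  Creativity 48 × 0.22 = 10.56
  Difficulty 64 × 0.47 = 30.08
  Technical merit 57 × 0.1 = 5.7
Sum = 64.62
64.62 is ≥ 64.5 and < 89 → Proficient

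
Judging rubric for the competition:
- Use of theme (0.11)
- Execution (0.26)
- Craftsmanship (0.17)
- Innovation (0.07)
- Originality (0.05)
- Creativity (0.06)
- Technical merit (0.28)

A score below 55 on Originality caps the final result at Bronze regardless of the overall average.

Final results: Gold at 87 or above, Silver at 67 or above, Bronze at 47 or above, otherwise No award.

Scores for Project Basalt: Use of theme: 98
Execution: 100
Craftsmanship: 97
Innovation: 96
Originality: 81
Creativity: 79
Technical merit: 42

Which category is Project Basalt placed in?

Originality score 81 ≥ 55: minimum met.
Weighted total:
  Use of theme 98 × 0.11 = 10.78
  Execution 100 × 0.26 = 26
  Craftsmanship 97 × 0.17 = 16.49
  Innovation 96 × 0.07 = 6.72
  Originality 81 × 0.05 = 4.05
  Creativity 79 × 0.06 = 4.74
  Technical merit 42 × 0.28 = 11.76
Sum = 80.54
80.54 is ≥ 67 and < 87 → Silver

Silver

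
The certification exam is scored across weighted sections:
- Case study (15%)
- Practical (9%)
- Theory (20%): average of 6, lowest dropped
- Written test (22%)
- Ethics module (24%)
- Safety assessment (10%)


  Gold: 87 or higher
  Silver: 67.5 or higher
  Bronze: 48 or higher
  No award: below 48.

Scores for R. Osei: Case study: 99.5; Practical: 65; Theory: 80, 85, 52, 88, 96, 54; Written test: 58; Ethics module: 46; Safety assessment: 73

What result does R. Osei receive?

Theory: drop 52 → average of remaining 5 = 403/5 = 80.6
Weighted total:
  Case study 99.5 × 0.15 = 14.925
  Practical 65 × 0.09 = 5.85
  Theory 80.6 × 0.2 = 16.12
  Written test 58 × 0.22 = 12.76
  Ethics module 46 × 0.24 = 11.04
  Safety assessment 73 × 0.1 = 7.3
Sum = 67.995
67.995 is ≥ 67.5 and < 87 → Silver

Silver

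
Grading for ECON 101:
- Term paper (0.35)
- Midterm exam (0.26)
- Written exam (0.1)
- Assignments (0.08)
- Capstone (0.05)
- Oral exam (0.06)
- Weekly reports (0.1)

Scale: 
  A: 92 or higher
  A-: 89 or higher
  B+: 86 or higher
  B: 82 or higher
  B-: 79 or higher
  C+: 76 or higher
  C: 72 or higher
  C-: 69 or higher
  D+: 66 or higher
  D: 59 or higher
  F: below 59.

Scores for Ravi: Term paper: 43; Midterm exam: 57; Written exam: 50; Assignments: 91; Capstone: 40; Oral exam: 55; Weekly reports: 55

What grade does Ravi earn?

F

Weighted total:
  Term paper 43 × 0.35 = 15.05
  Midterm exam 57 × 0.26 = 14.82
  Written exam 50 × 0.1 = 5
  Assignments 91 × 0.08 = 7.28
  Capstone 40 × 0.05 = 2
  Oral exam 55 × 0.06 = 3.3
  Weekly reports 55 × 0.1 = 5.5
Sum = 52.95
52.95 < 59 → F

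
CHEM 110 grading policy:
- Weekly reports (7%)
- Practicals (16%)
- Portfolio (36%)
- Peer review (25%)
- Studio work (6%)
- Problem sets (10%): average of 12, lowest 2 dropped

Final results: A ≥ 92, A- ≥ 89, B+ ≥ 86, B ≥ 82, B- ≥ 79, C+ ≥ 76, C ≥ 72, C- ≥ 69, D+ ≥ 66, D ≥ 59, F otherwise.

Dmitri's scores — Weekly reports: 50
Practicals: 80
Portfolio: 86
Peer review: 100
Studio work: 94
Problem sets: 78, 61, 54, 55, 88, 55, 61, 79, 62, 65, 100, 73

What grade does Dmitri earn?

B

Problem sets: drop 54, 55 → average of remaining 10 = 722/10 = 72.2
Weighted total:
  Weekly reports 50 × 0.07 = 3.5
  Practicals 80 × 0.16 = 12.8
  Portfolio 86 × 0.36 = 30.96
  Peer review 100 × 0.25 = 25
  Studio work 94 × 0.06 = 5.64
  Problem sets 72.2 × 0.1 = 7.22
Sum = 85.12
85.12 is ≥ 82 and < 86 → B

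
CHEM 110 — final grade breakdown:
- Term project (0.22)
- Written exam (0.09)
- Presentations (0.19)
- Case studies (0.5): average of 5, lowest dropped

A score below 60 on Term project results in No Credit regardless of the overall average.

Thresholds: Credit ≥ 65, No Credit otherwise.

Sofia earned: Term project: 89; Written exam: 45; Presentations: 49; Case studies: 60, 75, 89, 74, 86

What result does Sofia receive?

Credit

Case studies: drop 60 → average of remaining 4 = 324/4 = 81
Term project score 89 ≥ 60: minimum met.
Weighted total:
  Term project 89 × 0.22 = 19.58
  Written exam 45 × 0.09 = 4.05
  Presentations 49 × 0.19 = 9.31
  Case studies 81 × 0.5 = 40.5
Sum = 73.44
73.44 ≥ 65 → Credit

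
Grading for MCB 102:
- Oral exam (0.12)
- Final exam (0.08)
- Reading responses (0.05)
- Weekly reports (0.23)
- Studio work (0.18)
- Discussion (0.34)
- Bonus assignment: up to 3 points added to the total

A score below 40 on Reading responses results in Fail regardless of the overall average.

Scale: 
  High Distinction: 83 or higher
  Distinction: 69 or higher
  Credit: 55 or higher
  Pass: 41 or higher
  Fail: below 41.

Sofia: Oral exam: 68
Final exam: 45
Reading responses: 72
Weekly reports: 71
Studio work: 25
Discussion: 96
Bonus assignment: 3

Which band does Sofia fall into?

Reading responses score 72 ≥ 40: minimum met.
Weighted total:
  Oral exam 68 × 0.12 = 8.16
  Final exam 45 × 0.08 = 3.6
  Reading responses 72 × 0.05 = 3.6
  Weekly reports 71 × 0.23 = 16.33
  Studio work 25 × 0.18 = 4.5
  Discussion 96 × 0.34 = 32.64
Sum = 68.83
Bonus assignment: 68.83 + 3 = 71.83
71.83 is ≥ 69 and < 83 → Distinction

Distinction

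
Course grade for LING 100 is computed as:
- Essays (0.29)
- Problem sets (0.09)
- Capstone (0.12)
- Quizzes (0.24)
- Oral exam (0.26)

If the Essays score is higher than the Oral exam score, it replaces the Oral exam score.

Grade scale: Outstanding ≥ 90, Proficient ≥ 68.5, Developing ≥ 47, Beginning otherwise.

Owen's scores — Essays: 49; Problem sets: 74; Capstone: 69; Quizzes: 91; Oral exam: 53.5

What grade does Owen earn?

Essays (49) ≤ Oral exam (53.5), so Oral exam stays at 53.5.
Weighted total:
  Essays 49 × 0.29 = 14.21
  Problem sets 74 × 0.09 = 6.66
  Capstone 69 × 0.12 = 8.28
  Quizzes 91 × 0.24 = 21.84
  Oral exam 53.5 × 0.26 = 13.91
Sum = 64.9
64.9 is ≥ 47 and < 68.5 → Developing

Developing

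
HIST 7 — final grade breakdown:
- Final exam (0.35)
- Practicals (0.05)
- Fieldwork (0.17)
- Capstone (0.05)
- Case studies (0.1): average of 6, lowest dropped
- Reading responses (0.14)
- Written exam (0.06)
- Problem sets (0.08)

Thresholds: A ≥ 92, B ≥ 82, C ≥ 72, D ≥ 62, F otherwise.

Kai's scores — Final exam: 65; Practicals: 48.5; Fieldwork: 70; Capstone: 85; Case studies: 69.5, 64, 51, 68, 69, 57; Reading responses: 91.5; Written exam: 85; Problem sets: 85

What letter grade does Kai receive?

C

Case studies: drop 51 → average of remaining 5 = 327.5/5 = 65.5
Weighted total:
  Final exam 65 × 0.35 = 22.75
  Practicals 48.5 × 0.05 = 2.425
  Fieldwork 70 × 0.17 = 11.9
  Capstone 85 × 0.05 = 4.25
  Case studies 65.5 × 0.1 = 6.55
  Reading responses 91.5 × 0.14 = 12.81
  Written exam 85 × 0.06 = 5.1
  Problem sets 85 × 0.08 = 6.8
Sum = 72.585
72.585 is ≥ 72 and < 82 → C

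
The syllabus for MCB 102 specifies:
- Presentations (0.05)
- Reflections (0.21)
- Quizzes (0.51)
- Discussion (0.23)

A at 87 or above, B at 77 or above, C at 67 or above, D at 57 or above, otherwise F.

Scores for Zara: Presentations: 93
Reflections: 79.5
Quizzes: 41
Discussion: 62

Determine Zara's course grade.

F

Weighted total:
  Presentations 93 × 0.05 = 4.65
  Reflections 79.5 × 0.21 = 16.695
  Quizzes 41 × 0.51 = 20.91
  Discussion 62 × 0.23 = 14.26
Sum = 56.515
56.515 < 57 → F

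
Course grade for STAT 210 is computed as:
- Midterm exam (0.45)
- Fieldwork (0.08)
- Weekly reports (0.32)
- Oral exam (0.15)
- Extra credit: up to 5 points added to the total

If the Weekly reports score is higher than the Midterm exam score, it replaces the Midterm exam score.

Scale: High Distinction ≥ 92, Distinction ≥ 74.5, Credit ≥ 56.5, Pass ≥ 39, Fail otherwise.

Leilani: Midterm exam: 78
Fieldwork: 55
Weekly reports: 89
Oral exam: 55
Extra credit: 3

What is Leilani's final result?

Distinction

Weekly reports (89) > Midterm exam (78), so Midterm exam counts as 89.
Weighted total:
  Midterm exam 89 × 0.45 = 40.05
  Fieldwork 55 × 0.08 = 4.4
  Weekly reports 89 × 0.32 = 28.48
  Oral exam 55 × 0.15 = 8.25
Sum = 81.18
Extra credit: 81.18 + 3 = 84.18
84.18 is ≥ 74.5 and < 92 → Distinction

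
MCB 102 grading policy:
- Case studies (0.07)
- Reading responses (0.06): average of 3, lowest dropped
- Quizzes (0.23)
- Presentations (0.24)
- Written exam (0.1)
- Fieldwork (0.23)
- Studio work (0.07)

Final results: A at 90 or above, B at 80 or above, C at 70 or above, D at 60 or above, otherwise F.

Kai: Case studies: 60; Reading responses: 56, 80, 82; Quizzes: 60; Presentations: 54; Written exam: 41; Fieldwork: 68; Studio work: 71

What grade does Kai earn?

Reading responses: drop 56 → average of remaining 2 = 162/2 = 81
Weighted total:
  Case studies 60 × 0.07 = 4.2
  Reading responses 81 × 0.06 = 4.86
  Quizzes 60 × 0.23 = 13.8
  Presentations 54 × 0.24 = 12.96
  Written exam 41 × 0.1 = 4.1
  Fieldwork 68 × 0.23 = 15.64
  Studio work 71 × 0.07 = 4.97
Sum = 60.53
60.53 is ≥ 60 and < 70 → D

D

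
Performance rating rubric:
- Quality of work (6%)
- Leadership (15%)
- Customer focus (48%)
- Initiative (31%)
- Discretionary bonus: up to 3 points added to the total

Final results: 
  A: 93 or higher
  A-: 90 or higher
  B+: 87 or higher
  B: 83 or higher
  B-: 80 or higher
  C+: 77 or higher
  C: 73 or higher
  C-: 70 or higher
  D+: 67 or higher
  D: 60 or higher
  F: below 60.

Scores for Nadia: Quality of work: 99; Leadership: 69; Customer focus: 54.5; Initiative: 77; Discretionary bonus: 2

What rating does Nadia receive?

D+

Weighted total:
  Quality of work 99 × 0.06 = 5.94
  Leadership 69 × 0.15 = 10.35
  Customer focus 54.5 × 0.48 = 26.16
  Initiative 77 × 0.31 = 23.87
Sum = 66.32
Discretionary bonus: 66.32 + 2 = 68.32
68.32 is ≥ 67 and < 70 → D+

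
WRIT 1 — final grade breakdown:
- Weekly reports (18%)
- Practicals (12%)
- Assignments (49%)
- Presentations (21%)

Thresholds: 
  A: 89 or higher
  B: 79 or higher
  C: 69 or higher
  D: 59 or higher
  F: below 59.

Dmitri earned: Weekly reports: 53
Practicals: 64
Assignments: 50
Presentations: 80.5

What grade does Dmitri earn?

F

Weighted total:
  Weekly reports 53 × 0.18 = 9.54
  Practicals 64 × 0.12 = 7.68
  Assignments 50 × 0.49 = 24.5
  Presentations 80.5 × 0.21 = 16.905
Sum = 58.625
58.625 < 59 → F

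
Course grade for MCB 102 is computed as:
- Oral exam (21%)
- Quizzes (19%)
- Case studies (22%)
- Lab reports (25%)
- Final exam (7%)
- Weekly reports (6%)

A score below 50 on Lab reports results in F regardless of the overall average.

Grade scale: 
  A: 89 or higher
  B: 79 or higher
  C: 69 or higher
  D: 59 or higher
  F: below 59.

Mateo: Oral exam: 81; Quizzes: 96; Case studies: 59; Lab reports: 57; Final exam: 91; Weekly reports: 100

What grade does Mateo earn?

Lab reports score 57 ≥ 50: minimum met.
Weighted total:
  Oral exam 81 × 0.21 = 17.01
  Quizzes 96 × 0.19 = 18.24
  Case studies 59 × 0.22 = 12.98
  Lab reports 57 × 0.25 = 14.25
  Final exam 91 × 0.07 = 6.37
  Weekly reports 100 × 0.06 = 6
Sum = 74.85
74.85 is ≥ 69 and < 79 → C

C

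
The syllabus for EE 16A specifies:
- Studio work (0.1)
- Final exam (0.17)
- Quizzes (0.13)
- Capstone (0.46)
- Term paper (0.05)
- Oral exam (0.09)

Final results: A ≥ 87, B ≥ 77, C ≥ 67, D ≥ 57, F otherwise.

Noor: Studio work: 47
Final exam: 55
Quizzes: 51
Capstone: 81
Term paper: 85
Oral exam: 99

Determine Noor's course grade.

Weighted total:
  Studio work 47 × 0.1 = 4.7
  Final exam 55 × 0.17 = 9.35
  Quizzes 51 × 0.13 = 6.63
  Capstone 81 × 0.46 = 37.26
  Term paper 85 × 0.05 = 4.25
  Oral exam 99 × 0.09 = 8.91
Sum = 71.1
71.1 is ≥ 67 and < 77 → C

C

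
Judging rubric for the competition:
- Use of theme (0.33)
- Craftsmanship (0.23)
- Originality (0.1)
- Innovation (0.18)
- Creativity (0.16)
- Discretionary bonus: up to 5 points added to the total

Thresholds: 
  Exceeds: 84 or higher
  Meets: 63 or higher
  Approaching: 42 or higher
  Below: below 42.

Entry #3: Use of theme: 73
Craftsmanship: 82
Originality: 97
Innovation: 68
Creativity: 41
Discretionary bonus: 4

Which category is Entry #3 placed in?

Weighted total:
  Use of theme 73 × 0.33 = 24.09
  Craftsmanship 82 × 0.23 = 18.86
  Originality 97 × 0.1 = 9.7
  Innovation 68 × 0.18 = 12.24
  Creativity 41 × 0.16 = 6.56
Sum = 71.45
Discretionary bonus: 71.45 + 4 = 75.45
75.45 is ≥ 63 and < 84 → Meets

Meets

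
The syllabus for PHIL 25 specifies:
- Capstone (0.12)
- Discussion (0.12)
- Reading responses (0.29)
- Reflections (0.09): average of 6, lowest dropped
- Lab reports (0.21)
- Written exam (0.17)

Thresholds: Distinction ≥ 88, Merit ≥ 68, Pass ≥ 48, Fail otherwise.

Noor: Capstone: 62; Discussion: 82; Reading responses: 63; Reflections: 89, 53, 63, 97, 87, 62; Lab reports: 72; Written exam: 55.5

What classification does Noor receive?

Reflections: drop 53 → average of remaining 5 = 398/5 = 79.6
Weighted total:
  Capstone 62 × 0.12 = 7.44
  Discussion 82 × 0.12 = 9.84
  Reading responses 63 × 0.29 = 18.27
  Reflections 79.6 × 0.09 = 7.164
  Lab reports 72 × 0.21 = 15.12
  Written exam 55.5 × 0.17 = 9.435
Sum = 67.269
67.269 is ≥ 48 and < 68 → Pass

Pass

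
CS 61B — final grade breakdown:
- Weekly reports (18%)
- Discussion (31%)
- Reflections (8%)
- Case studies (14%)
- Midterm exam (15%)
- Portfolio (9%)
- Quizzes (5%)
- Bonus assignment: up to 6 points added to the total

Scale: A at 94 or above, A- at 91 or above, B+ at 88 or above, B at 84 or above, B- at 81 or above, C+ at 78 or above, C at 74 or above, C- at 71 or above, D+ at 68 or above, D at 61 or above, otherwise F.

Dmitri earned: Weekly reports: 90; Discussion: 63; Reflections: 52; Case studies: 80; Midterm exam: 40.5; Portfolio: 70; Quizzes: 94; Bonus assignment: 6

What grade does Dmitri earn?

C

Weighted total:
  Weekly reports 90 × 0.18 = 16.2
  Discussion 63 × 0.31 = 19.53
  Reflections 52 × 0.08 = 4.16
  Case studies 80 × 0.14 = 11.2
  Midterm exam 40.5 × 0.15 = 6.075
  Portfolio 70 × 0.09 = 6.3
  Quizzes 94 × 0.05 = 4.7
Sum = 68.165
Bonus assignment: 68.165 + 6 = 74.165
74.165 is ≥ 74 and < 78 → C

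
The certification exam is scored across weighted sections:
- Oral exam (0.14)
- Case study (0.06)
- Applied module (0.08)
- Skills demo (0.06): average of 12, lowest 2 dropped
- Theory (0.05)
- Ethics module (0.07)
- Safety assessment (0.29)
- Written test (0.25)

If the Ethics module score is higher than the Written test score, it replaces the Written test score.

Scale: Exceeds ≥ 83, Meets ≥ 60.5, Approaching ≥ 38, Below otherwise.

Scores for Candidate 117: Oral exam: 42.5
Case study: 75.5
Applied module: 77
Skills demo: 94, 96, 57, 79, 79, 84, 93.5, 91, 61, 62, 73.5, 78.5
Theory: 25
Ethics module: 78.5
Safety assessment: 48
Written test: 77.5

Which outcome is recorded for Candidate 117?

Meets

Skills demo: drop 57, 61 → average of remaining 10 = 830.5/10 = 83.05
Ethics module (78.5) > Written test (77.5), so Written test counts as 78.5.
Weighted total:
  Oral exam 42.5 × 0.14 = 5.95
  Case study 75.5 × 0.06 = 4.53
  Applied module 77 × 0.08 = 6.16
  Skills demo 83.05 × 0.06 = 4.983
  Theory 25 × 0.05 = 1.25
  Ethics module 78.5 × 0.07 = 5.495
  Safety assessment 48 × 0.29 = 13.92
  Written test 78.5 × 0.25 = 19.625
Sum = 61.913
61.913 is ≥ 60.5 and < 83 → Meets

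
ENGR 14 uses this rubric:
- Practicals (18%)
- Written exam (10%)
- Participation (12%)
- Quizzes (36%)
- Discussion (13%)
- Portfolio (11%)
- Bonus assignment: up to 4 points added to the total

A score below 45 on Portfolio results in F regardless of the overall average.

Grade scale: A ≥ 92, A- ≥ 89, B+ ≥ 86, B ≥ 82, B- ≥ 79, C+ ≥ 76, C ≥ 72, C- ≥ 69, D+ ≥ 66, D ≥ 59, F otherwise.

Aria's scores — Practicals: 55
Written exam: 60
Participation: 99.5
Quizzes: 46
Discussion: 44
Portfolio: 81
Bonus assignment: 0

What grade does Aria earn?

Portfolio score 81 ≥ 45: minimum met.
Weighted total:
  Practicals 55 × 0.18 = 9.9
  Written exam 60 × 0.1 = 6
  Participation 99.5 × 0.12 = 11.94
  Quizzes 46 × 0.36 = 16.56
  Discussion 44 × 0.13 = 5.72
  Portfolio 81 × 0.11 = 8.91
Sum = 59.03
Bonus assignment: 59.03 + 0 = 59.03
59.03 is ≥ 59 and < 66 → D

D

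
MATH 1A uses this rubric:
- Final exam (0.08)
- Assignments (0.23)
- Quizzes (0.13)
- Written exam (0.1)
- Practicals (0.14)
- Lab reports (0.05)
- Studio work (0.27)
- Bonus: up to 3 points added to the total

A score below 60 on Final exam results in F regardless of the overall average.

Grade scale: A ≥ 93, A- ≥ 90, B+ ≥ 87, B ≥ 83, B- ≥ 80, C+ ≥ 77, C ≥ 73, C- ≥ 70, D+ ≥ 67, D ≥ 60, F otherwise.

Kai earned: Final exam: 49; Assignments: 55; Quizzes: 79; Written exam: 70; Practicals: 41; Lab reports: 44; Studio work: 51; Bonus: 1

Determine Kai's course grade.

F

Final exam score 49 < 60: minimum not met.
Weighted total:
  Final exam 49 × 0.08 = 3.92
  Assignments 55 × 0.23 = 12.65
  Quizzes 79 × 0.13 = 10.27
  Written exam 70 × 0.1 = 7
  Practicals 41 × 0.14 = 5.74
  Lab reports 44 × 0.05 = 2.2
  Studio work 51 × 0.27 = 13.77
Sum = 55.55
Bonus: 55.55 + 1 = 56.55
Because the Final exam minimum was not met, the result is F.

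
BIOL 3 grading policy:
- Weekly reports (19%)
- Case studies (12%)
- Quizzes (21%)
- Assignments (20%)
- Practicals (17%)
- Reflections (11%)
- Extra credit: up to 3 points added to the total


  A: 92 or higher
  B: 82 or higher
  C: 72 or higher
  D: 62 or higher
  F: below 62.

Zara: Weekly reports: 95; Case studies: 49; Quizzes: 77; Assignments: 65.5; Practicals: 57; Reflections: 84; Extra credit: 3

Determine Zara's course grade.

Weighted total:
  Weekly reports 95 × 0.19 = 18.05
  Case studies 49 × 0.12 = 5.88
  Quizzes 77 × 0.21 = 16.17
  Assignments 65.5 × 0.2 = 13.1
  Practicals 57 × 0.17 = 9.69
  Reflections 84 × 0.11 = 9.24
Sum = 72.13
Extra credit: 72.13 + 3 = 75.13
75.13 is ≥ 72 and < 82 → C

C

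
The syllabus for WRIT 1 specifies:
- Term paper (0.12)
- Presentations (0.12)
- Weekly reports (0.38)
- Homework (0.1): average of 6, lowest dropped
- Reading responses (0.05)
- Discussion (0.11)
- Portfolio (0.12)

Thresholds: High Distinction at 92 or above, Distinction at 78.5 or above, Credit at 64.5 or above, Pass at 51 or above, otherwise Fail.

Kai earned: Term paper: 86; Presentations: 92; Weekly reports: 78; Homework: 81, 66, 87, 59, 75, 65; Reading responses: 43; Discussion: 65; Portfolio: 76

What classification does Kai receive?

Homework: drop 59 → average of remaining 5 = 374/5 = 74.8
Weighted total:
  Term paper 86 × 0.12 = 10.32
  Presentations 92 × 0.12 = 11.04
  Weekly reports 78 × 0.38 = 29.64
  Homework 74.8 × 0.1 = 7.48
  Reading responses 43 × 0.05 = 2.15
  Discussion 65 × 0.11 = 7.15
  Portfolio 76 × 0.12 = 9.12
Sum = 76.9
76.9 is ≥ 64.5 and < 78.5 → Credit

Credit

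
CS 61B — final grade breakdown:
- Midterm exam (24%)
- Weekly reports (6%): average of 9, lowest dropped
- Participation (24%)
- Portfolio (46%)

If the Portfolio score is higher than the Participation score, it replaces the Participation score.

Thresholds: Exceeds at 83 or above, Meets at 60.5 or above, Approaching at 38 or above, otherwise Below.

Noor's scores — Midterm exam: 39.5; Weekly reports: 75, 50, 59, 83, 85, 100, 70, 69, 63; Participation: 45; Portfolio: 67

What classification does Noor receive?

Weekly reports: drop 50 → average of remaining 8 = 604/8 = 75.5
Portfolio (67) > Participation (45), so Participation counts as 67.
Weighted total:
  Midterm exam 39.5 × 0.24 = 9.48
  Weekly reports 75.5 × 0.06 = 4.53
  Participation 67 × 0.24 = 16.08
  Portfolio 67 × 0.46 = 30.82
Sum = 60.91
60.91 is ≥ 60.5 and < 83 → Meets

Meets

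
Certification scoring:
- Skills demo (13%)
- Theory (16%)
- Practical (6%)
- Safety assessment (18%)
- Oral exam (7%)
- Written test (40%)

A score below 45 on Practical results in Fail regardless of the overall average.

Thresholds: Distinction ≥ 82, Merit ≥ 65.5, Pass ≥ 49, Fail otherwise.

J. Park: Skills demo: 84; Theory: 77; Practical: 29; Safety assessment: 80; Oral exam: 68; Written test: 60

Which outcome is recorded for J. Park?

Fail

Practical score 29 < 45: minimum not met.
Weighted total:
  Skills demo 84 × 0.13 = 10.92
  Theory 77 × 0.16 = 12.32
  Practical 29 × 0.06 = 1.74
  Safety assessment 80 × 0.18 = 14.4
  Oral exam 68 × 0.07 = 4.76
  Written test 60 × 0.4 = 24
Sum = 68.14
Because the Practical minimum was not met, the result is Fail.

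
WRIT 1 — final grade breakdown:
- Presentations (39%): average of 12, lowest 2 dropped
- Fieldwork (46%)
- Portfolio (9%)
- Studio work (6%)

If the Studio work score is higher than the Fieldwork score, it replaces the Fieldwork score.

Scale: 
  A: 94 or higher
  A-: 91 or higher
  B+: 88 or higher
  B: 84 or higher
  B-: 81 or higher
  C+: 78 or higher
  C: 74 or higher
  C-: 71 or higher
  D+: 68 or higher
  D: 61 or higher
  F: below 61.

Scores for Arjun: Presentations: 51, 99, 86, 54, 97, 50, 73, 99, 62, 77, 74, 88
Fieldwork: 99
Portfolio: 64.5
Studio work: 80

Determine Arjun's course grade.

B

Presentations: drop 50, 51 → average of remaining 10 = 809/10 = 80.9
Studio work (80) ≤ Fieldwork (99), so Fieldwork stays at 99.
Weighted total:
  Presentations 80.9 × 0.39 = 31.551
  Fieldwork 99 × 0.46 = 45.54
  Portfolio 64.5 × 0.09 = 5.805
  Studio work 80 × 0.06 = 4.8
Sum = 87.696
87.696 is ≥ 84 and < 88 → B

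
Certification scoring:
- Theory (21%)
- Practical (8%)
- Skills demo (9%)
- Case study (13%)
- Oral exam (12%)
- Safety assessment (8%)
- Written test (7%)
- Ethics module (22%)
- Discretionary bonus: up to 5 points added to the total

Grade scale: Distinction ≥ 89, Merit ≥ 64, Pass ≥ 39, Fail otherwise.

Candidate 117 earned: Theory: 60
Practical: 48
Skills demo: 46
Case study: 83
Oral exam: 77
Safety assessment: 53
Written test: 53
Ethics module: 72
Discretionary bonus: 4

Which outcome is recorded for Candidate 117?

Merit

Weighted total:
  Theory 60 × 0.21 = 12.6
  Practical 48 × 0.08 = 3.84
  Skills demo 46 × 0.09 = 4.14
  Case study 83 × 0.13 = 10.79
  Oral exam 77 × 0.12 = 9.24
  Safety assessment 53 × 0.08 = 4.24
  Written test 53 × 0.07 = 3.71
  Ethics module 72 × 0.22 = 15.84
Sum = 64.4
Discretionary bonus: 64.4 + 4 = 68.4
68.4 is ≥ 64 and < 89 → Merit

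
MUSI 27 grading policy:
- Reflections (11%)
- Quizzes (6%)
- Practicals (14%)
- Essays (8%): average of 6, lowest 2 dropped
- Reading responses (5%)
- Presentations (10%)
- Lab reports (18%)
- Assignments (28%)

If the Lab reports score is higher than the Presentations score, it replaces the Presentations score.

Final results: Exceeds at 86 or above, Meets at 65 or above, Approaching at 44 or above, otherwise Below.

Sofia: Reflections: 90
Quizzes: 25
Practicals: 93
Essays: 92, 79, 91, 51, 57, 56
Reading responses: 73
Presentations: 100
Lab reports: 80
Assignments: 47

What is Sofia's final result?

Essays: drop 51, 56 → average of remaining 4 = 319/4 = 79.75
Lab reports (80) ≤ Presentations (100), so Presentations stays at 100.
Weighted total:
  Reflections 90 × 0.11 = 9.9
  Quizzes 25 × 0.06 = 1.5
  Practicals 93 × 0.14 = 13.02
  Essays 79.75 × 0.08 = 6.38
  Reading responses 73 × 0.05 = 3.65
  Presentations 100 × 0.1 = 10
  Lab reports 80 × 0.18 = 14.4
  Assignments 47 × 0.28 = 13.16
Sum = 72.01
72.01 is ≥ 65 and < 86 → Meets

Meets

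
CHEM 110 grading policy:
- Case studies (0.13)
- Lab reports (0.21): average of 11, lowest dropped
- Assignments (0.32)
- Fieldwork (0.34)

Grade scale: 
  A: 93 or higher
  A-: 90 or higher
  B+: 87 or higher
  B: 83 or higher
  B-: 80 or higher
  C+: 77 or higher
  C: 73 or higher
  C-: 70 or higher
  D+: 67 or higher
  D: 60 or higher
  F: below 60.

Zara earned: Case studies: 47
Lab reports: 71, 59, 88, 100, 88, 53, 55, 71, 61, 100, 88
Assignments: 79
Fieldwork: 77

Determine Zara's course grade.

Lab reports: drop 53 → average of remaining 10 = 781/10 = 78.1
Weighted total:
  Case studies 47 × 0.13 = 6.11
  Lab reports 78.1 × 0.21 = 16.401
  Assignments 79 × 0.32 = 25.28
  Fieldwork 77 × 0.34 = 26.18
Sum = 73.971
73.971 is ≥ 73 and < 77 → C

C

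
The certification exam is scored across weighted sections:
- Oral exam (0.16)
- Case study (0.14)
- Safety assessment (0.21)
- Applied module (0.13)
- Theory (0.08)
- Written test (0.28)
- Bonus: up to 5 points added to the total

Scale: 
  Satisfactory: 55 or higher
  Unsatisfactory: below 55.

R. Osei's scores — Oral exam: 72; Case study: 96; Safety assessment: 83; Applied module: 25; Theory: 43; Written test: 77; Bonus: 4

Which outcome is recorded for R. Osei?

Satisfactory

Weighted total:
  Oral exam 72 × 0.16 = 11.52
  Case study 96 × 0.14 = 13.44
  Safety assessment 83 × 0.21 = 17.43
  Applied module 25 × 0.13 = 3.25
  Theory 43 × 0.08 = 3.44
  Written test 77 × 0.28 = 21.56
Sum = 70.64
Bonus: 70.64 + 4 = 74.64
74.64 ≥ 55 → Satisfactory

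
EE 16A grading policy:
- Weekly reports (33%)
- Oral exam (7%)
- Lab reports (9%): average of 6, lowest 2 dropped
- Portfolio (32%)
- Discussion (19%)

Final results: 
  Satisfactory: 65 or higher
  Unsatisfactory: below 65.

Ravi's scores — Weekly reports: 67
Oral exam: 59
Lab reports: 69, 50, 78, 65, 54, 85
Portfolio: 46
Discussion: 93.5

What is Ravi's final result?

Lab reports: drop 50, 54 → average of remaining 4 = 297/4 = 74.25
Weighted total:
  Weekly reports 67 × 0.33 = 22.11
  Oral exam 59 × 0.07 = 4.13
  Lab reports 74.25 × 0.09 = 6.6825
  Portfolio 46 × 0.32 = 14.72
  Discussion 93.5 × 0.19 = 17.765
Sum = 65.4075
65.4075 ≥ 65 → Satisfactory

Satisfactory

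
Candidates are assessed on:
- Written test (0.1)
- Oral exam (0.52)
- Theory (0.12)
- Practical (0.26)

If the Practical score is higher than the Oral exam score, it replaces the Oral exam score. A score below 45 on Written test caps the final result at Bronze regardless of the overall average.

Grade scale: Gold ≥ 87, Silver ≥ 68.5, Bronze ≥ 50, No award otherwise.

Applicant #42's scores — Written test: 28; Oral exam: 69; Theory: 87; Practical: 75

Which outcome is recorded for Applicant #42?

Bronze

Practical (75) > Oral exam (69), so Oral exam counts as 75.
Written test score 28 < 45: minimum not met.
Weighted total:
  Written test 28 × 0.1 = 2.8
  Oral exam 75 × 0.52 = 39
  Theory 87 × 0.12 = 10.44
  Practical 75 × 0.26 = 19.5
Sum = 71.74
71.74 would be Silver; cap at Bronze applies → Bronze.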